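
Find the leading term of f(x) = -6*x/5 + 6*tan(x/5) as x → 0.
2*x**3/125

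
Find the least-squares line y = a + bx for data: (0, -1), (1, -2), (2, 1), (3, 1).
a = -8/5, b = 9/10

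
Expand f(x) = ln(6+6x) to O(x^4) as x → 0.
log(6) + x - x**2/2 + x**3/3 + O(x**4)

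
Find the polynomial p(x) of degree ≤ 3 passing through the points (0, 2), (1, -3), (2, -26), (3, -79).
-2*x**3 - 3*x**2 + 2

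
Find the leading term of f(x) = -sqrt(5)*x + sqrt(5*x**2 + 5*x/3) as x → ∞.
sqrt(5)/6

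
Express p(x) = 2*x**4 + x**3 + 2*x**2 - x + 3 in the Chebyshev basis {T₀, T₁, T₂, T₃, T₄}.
(19/4)T₀ + (-1/4)T₁ + (2)T₂ + (1/4)T₃ + (1/4)T₄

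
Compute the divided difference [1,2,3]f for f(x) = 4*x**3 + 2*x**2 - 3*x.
26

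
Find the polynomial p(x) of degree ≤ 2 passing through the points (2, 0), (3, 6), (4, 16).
2*x**2 - 4*x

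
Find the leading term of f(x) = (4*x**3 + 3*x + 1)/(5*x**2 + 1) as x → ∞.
4*x/5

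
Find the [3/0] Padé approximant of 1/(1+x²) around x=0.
1 - x**2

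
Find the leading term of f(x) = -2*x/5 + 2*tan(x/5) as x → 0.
2*x**3/375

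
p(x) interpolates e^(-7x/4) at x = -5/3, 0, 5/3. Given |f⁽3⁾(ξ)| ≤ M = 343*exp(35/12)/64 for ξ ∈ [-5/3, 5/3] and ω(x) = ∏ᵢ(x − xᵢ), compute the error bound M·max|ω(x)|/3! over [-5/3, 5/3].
42875*sqrt(3)*exp(35/12)/46656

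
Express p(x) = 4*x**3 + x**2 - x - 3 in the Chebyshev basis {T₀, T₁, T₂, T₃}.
(-5/2)T₀ + (2)T₁ + (1/2)T₂ + T₃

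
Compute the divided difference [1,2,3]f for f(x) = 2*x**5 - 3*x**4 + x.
105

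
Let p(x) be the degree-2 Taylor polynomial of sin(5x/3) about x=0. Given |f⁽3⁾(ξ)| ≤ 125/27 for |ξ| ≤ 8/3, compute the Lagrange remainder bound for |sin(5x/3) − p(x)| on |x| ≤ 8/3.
32000/2187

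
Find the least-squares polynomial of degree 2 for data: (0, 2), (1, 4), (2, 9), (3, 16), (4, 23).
12/7 + (69/35)x + (6/7)x²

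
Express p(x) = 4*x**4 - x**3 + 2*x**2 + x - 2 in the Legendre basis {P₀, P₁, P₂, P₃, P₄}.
(-8/15)P₀ + (2/5)P₁ + (76/21)P₂ + (-2/5)P₃ + (32/35)P₄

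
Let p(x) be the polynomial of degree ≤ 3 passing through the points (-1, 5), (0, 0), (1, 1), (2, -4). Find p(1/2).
1/2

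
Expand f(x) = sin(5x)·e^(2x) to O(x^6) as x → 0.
5*x + 10*x**2 - 65*x**3/6 - 35*x**4 - 295*x**5/24 + O(x**6)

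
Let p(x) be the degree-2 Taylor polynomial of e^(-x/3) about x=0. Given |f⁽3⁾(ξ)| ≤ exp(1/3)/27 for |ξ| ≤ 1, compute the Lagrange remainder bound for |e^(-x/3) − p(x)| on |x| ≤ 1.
exp(1/3)/162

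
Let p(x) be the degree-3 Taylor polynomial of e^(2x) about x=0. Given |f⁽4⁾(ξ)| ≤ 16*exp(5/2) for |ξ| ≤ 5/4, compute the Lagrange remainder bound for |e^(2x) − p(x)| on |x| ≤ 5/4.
625*exp(5/2)/384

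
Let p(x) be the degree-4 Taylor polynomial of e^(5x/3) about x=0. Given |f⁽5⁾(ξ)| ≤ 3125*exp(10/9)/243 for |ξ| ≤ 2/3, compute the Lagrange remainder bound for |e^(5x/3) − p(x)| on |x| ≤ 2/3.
2500*exp(10/9)/177147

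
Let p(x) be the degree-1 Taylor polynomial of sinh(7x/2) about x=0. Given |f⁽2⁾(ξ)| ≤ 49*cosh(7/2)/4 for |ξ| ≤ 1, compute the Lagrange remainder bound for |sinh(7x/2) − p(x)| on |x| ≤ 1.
49*cosh(7/2)/8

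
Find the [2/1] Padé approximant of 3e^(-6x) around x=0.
(18*x**2 - 12*x + 3)/(2*x + 1)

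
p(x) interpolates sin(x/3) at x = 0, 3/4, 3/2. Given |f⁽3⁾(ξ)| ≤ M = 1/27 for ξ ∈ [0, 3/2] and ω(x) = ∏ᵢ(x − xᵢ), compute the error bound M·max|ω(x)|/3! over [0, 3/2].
sqrt(3)/1728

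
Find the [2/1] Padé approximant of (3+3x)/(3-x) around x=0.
(x + 1)/(1 - x/3)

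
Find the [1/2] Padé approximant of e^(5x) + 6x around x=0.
(923*x/93 + 1)/(-125*x**2/186 - 100*x/93 + 1)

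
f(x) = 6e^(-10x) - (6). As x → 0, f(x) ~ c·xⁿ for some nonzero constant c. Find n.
1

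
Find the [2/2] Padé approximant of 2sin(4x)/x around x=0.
(8 - 224*x**2/15)/(4*x**2/5 + 1)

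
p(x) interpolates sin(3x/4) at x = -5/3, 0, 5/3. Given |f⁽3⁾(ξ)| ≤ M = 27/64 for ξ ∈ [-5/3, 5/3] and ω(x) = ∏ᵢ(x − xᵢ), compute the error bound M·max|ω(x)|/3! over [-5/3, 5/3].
125*sqrt(3)/1728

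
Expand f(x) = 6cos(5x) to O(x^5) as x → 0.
6 - 75*x**2 + 625*x**4/4 + O(x**5)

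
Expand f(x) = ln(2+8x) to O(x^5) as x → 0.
log(2) + 4*x - 8*x**2 + 64*x**3/3 - 64*x**4 + O(x**5)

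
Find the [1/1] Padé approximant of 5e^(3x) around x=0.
(15*x/2 + 5)/(1 - 3*x/2)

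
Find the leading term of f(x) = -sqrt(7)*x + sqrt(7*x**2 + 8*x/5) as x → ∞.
4*sqrt(7)/35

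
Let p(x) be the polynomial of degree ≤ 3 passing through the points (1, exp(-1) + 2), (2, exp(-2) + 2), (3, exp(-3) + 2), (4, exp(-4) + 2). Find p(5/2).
(-exp(3) - 1 + 9*e + 9*exp(2) + 32*exp(4))*exp(-4)/16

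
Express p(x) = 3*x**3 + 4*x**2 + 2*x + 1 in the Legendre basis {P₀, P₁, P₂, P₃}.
(7/3)P₀ + (19/5)P₁ + (8/3)P₂ + (6/5)P₃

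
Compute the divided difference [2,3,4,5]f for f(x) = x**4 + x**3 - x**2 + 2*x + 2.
15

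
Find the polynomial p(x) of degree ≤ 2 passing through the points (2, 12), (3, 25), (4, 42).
2*x**2 + 3*x - 2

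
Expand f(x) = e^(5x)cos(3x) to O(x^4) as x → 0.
1 + 5*x + 8*x**2 - 5*x**3/3 + O(x**4)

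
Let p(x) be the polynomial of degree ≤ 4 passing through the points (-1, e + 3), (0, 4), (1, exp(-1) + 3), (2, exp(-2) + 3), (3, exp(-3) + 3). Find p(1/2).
(-20*e + 3 + 90*exp(2) + (444 - 5*e)*exp(3))*exp(-3)/128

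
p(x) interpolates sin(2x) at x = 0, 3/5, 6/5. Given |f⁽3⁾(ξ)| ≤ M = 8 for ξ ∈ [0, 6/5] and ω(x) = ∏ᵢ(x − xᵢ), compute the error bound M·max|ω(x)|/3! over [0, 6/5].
8*sqrt(3)/125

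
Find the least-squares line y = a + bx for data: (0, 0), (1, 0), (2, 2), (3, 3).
a = -2/5, b = 11/10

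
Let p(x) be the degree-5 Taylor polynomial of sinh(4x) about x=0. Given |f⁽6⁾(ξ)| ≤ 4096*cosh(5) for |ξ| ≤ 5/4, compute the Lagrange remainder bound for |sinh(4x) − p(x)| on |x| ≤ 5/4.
3125*cosh(5)/144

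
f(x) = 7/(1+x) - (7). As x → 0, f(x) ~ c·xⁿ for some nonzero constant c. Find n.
1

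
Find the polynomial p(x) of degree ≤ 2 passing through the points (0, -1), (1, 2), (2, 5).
3*x - 1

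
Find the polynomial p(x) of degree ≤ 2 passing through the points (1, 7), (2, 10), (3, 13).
3*x + 4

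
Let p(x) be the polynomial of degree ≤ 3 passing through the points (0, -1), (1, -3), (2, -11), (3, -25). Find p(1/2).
-5/4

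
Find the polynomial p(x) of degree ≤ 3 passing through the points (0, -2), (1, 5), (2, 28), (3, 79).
2*x**3 + 2*x**2 + 3*x - 2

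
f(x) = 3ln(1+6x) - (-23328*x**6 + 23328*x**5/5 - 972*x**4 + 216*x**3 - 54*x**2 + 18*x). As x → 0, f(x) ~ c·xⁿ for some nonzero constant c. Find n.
7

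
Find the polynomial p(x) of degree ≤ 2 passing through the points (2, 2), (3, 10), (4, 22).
2*x**2 - 2*x - 2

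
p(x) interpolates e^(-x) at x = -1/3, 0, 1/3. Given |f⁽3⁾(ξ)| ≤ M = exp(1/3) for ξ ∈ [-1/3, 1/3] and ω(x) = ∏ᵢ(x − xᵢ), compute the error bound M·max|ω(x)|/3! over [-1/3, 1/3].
sqrt(3)*exp(1/3)/729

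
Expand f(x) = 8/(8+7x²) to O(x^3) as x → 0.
1 - 7*x**2/8 + O(x**3)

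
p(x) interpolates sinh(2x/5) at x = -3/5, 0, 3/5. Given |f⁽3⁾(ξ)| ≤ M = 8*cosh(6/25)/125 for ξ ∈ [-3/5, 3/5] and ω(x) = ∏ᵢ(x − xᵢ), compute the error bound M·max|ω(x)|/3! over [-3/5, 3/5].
8*sqrt(3)*cosh(6/25)/15625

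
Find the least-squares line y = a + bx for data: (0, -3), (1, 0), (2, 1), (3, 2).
a = -12/5, b = 8/5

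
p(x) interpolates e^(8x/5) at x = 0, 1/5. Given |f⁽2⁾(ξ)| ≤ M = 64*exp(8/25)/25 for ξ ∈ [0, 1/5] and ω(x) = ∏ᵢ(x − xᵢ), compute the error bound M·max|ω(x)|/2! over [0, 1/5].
8*exp(8/25)/625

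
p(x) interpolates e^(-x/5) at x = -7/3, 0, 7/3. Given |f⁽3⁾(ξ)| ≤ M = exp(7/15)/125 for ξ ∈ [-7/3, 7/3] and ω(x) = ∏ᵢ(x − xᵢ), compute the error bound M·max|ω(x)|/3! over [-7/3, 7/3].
343*sqrt(3)*exp(7/15)/91125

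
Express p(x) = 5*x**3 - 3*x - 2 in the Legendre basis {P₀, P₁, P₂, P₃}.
(-2)P₀ + (2)P₃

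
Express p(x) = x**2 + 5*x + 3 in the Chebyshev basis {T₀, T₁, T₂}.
(7/2)T₀ + (5)T₁ + (1/2)T₂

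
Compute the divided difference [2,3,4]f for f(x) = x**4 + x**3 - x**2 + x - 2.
63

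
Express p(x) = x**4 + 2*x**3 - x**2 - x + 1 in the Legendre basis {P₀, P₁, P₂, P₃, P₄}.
(13/15)P₀ + (1/5)P₁ + (-2/21)P₂ + (4/5)P₃ + (8/35)P₄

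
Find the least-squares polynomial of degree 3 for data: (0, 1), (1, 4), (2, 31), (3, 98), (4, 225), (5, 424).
23/21 + (-244/63)x + (80/21)x² + (25/9)x³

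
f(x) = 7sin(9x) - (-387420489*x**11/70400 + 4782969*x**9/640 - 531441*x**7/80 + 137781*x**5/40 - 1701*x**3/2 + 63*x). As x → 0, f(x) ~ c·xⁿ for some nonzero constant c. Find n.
13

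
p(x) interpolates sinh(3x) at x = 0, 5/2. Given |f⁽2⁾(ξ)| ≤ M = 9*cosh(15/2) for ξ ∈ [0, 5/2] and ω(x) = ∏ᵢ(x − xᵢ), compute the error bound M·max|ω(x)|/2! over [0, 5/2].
225*cosh(15/2)/32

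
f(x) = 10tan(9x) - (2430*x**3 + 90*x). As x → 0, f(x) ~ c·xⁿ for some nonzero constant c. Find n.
5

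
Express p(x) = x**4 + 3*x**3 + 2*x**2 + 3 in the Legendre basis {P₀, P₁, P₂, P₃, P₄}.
(58/15)P₀ + (9/5)P₁ + (40/21)P₂ + (6/5)P₃ + (8/35)P₄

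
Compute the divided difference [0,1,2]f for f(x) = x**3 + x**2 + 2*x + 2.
4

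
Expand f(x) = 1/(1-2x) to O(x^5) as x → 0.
1 + 2*x + 4*x**2 + 8*x**3 + 16*x**4 + O(x**5)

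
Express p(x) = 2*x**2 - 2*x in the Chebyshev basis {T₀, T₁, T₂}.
T₀ + (-2)T₁ + T₂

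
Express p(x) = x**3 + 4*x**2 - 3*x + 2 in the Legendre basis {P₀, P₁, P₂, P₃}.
(10/3)P₀ + (-12/5)P₁ + (8/3)P₂ + (2/5)P₃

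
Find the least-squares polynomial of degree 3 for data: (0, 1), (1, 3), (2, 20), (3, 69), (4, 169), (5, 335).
22/21 + (4/63)x + (-23/21)x² + (26/9)x³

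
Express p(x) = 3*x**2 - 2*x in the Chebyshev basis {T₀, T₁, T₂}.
(3/2)T₀ + (-2)T₁ + (3/2)T₂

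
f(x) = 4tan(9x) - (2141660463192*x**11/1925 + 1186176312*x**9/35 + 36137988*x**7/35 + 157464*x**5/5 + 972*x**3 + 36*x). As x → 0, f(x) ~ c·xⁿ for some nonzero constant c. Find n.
13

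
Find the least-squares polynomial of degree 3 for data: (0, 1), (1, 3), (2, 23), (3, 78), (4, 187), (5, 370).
8/9 + (41/189)x + (-223/252)x² + (337/108)x³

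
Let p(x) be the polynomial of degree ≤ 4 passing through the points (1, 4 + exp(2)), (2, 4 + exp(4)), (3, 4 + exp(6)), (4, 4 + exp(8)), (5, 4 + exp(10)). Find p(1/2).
-45*exp(8)/32 - 105*exp(4)/32 + 4 + 315*exp(2)/128 + 189*exp(6)/64 + 35*exp(10)/128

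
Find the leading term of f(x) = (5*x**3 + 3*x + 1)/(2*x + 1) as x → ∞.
5*x**2/2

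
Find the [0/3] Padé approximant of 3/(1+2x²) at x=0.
3/(2*x**2 + 1)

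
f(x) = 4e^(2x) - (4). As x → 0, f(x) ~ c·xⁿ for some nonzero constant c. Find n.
1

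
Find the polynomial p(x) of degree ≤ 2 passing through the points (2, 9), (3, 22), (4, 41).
3*x**2 - 2*x + 1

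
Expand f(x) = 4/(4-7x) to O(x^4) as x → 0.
1 + 7*x/4 + 49*x**2/16 + 343*x**3/64 + O(x**4)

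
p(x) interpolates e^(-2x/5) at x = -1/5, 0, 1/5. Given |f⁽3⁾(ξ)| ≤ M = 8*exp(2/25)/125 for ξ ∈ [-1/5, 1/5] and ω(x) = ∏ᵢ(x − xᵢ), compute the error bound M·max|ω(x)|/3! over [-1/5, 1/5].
8*sqrt(3)*exp(2/25)/421875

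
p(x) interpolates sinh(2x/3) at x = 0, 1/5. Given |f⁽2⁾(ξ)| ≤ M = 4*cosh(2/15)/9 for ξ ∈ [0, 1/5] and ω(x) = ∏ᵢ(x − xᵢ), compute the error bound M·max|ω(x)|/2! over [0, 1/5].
cosh(2/15)/450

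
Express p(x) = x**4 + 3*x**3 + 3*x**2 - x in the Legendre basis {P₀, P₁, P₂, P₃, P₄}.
(6/5)P₀ + (4/5)P₁ + (18/7)P₂ + (6/5)P₃ + (8/35)P₄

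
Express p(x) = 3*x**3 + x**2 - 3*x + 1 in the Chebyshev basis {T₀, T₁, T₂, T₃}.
(3/2)T₀ + (-3/4)T₁ + (1/2)T₂ + (3/4)T₃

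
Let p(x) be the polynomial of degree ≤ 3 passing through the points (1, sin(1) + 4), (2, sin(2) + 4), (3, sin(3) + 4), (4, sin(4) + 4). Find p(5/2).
-sin(1)/16 - sin(4)/16 + 9*sin(3)/16 + 9*sin(2)/16 + 4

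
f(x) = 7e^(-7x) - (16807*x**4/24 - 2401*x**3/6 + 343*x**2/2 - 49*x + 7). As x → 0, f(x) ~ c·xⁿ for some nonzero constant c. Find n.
5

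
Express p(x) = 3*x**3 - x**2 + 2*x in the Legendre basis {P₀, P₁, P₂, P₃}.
(-1/3)P₀ + (19/5)P₁ + (-2/3)P₂ + (6/5)P₃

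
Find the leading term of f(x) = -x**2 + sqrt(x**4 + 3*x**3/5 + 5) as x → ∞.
3*x/10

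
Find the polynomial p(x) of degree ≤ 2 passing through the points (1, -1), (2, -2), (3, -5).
-x**2 + 2*x - 2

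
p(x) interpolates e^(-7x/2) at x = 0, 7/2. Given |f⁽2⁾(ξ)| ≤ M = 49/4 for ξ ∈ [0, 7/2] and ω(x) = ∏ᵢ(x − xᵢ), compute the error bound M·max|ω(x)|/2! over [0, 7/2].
2401/128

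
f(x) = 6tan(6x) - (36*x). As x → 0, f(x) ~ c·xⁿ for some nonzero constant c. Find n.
3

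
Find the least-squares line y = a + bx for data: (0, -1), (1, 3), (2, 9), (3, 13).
a = -6/5, b = 24/5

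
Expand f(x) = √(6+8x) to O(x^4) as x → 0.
sqrt(6) + 2*sqrt(6)*x/3 - 2*sqrt(6)*x**2/9 + 4*sqrt(6)*x**3/27 + O(x**4)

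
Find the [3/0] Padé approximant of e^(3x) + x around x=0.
9*x**3/2 + 9*x**2/2 + 4*x + 1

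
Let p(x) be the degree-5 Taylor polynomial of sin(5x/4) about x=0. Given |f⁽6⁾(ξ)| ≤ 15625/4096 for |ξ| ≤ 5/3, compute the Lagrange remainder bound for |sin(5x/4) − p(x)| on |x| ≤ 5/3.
48828125/429981696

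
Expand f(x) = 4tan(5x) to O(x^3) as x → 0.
20*x + O(x**3)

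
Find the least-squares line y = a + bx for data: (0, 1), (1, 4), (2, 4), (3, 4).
a = 19/10, b = 9/10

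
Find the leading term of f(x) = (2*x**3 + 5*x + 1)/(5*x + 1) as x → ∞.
2*x**2/5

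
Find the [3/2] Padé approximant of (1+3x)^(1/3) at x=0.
(7*x**3/15 + 21*x**2/5 + 21*x/5 + 1)/(2*x**2 + 16*x/5 + 1)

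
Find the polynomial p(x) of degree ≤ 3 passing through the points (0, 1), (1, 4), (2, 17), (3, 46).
x**3 + 2*x**2 + 1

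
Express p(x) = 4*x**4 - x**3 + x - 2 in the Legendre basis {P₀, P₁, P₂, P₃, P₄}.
(-6/5)P₀ + (2/5)P₁ + (16/7)P₂ + (-2/5)P₃ + (32/35)P₄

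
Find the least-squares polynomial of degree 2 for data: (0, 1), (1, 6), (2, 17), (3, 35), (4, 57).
6/7 + (167/70)x + (41/14)x²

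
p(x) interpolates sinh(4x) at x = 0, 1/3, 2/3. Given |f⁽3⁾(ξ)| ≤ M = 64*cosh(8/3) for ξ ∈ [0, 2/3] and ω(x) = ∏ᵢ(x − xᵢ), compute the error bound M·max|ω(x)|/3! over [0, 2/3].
64*sqrt(3)*cosh(8/3)/729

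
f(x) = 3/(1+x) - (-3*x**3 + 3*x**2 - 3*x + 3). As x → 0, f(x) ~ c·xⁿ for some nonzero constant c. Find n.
4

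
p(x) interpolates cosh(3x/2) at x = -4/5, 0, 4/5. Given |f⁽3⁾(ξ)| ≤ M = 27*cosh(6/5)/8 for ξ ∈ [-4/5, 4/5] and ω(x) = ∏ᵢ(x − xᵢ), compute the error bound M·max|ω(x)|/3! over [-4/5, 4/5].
8*sqrt(3)*cosh(6/5)/125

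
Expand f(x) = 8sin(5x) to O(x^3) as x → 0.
40*x + O(x**3)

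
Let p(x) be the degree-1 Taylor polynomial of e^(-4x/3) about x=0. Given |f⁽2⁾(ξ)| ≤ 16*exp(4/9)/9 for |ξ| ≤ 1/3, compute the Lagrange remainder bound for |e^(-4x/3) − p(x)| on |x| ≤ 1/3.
8*exp(4/9)/81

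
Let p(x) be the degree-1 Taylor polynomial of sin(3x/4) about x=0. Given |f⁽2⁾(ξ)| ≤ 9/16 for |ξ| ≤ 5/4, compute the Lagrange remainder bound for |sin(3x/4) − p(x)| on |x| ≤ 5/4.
225/512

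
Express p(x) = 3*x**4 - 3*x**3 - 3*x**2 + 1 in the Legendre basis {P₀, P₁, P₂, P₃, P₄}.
(3/5)P₀ + (-9/5)P₁ + (-2/7)P₂ + (-6/5)P₃ + (24/35)P₄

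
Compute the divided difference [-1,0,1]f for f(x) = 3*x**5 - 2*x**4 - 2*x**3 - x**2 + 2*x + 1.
-3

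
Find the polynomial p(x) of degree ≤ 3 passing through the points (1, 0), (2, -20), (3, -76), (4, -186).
-3*x**3 + x + 2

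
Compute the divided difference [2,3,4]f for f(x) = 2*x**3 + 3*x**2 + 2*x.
21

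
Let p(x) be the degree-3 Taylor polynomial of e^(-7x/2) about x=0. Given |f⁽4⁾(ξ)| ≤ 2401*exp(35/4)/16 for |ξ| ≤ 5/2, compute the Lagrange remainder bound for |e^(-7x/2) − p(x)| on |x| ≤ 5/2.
1500625*exp(35/4)/6144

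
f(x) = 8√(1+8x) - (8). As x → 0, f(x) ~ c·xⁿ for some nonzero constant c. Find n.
1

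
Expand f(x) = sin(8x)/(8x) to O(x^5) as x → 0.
1 - 32*x**2/3 + 512*x**4/15 + O(x**5)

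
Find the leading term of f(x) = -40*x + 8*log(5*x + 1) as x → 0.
-100*x**2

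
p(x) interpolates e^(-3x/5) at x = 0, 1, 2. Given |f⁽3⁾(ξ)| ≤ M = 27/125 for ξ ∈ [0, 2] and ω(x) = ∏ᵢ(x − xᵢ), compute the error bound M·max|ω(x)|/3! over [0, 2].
sqrt(3)/125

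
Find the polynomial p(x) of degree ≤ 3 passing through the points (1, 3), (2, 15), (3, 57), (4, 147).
3*x**3 - 3*x**2 + 3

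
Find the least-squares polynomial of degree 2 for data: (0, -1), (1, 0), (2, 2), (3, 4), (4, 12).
-3/5 - x + x²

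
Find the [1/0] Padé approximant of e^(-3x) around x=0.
1 - 3*x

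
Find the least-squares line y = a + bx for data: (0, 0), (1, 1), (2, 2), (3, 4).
a = -1/5, b = 13/10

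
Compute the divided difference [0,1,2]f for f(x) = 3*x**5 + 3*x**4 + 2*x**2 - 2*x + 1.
68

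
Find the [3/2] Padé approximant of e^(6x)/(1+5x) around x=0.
(5256*x**3/485 + 4554*x**2/485 + 2241*x/485 + 1)/(-3507*x**2/485 + 1756*x/485 + 1)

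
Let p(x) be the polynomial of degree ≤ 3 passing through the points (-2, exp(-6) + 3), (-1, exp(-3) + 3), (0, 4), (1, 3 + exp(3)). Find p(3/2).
(-5 + 21*exp(3) + (13 + 35*exp(3))*exp(6))*exp(-6)/16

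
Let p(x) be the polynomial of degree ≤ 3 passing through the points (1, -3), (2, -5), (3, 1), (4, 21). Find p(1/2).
-7/8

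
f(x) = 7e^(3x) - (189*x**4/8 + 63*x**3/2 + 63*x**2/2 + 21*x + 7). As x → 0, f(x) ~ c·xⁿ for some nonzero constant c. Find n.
5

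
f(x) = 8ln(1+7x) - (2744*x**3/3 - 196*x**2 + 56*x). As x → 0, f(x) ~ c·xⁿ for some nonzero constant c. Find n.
4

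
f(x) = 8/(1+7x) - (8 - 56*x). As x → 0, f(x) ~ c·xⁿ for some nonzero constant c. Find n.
2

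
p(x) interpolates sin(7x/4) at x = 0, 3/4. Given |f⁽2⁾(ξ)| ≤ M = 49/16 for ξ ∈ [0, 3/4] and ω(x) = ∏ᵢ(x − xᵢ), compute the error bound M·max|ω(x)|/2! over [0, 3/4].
441/2048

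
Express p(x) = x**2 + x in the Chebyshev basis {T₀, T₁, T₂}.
(1/2)T₀ + T₁ + (1/2)T₂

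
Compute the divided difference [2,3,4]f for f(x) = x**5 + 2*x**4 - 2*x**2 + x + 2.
393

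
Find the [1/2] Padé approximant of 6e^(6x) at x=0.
(12*x + 6)/(6*x**2 - 4*x + 1)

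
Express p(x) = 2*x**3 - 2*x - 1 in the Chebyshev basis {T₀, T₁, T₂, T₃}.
-T₀ + (-1/2)T₁ + (1/2)T₃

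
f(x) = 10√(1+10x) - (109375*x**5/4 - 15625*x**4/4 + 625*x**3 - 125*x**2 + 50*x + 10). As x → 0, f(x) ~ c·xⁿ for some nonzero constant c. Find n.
6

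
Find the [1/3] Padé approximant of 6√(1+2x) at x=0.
(21*x/2 + 6)/(x**3/8 - x**2/4 + 3*x/4 + 1)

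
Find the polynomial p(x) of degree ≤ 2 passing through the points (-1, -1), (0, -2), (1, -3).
-x - 2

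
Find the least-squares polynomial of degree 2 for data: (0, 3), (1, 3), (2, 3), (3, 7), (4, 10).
106/35 + (-37/35)x + (5/7)x²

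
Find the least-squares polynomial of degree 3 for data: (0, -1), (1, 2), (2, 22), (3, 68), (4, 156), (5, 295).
-19/18 + (-59/108)x + (67/36)x² + (109/54)x³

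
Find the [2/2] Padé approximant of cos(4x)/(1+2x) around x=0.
(-16*x**2/3 - 2*x/3 + 1)/(4*x**2/3 + 4*x/3 + 1)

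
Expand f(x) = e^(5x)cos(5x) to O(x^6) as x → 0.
1 + 5*x - 125*x**3/3 - 625*x**4/6 - 625*x**5/6 + O(x**6)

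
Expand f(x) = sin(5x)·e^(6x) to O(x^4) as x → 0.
5*x + 30*x**2 + 415*x**3/6 + O(x**4)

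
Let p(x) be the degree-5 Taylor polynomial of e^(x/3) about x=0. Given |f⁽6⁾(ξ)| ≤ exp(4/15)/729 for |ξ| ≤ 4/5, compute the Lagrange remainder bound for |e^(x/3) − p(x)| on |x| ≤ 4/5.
256*exp(4/15)/512578125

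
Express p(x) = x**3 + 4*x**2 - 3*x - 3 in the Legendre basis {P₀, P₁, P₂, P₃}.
(-5/3)P₀ + (-12/5)P₁ + (8/3)P₂ + (2/5)P₃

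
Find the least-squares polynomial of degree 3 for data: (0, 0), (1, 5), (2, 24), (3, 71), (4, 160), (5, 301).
8/63 + (254/189)x + (65/63)x² + (58/27)x³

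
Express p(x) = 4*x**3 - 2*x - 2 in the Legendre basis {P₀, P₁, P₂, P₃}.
(-2)P₀ + (2/5)P₁ + (8/5)P₃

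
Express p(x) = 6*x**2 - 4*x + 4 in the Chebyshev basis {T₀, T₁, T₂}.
(7)T₀ + (-4)T₁ + (3)T₂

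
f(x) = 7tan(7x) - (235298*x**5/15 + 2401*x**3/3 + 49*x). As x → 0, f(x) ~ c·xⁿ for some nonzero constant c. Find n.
7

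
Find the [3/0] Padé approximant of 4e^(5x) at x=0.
250*x**3/3 + 50*x**2 + 20*x + 4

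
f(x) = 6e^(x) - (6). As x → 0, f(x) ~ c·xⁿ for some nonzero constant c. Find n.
1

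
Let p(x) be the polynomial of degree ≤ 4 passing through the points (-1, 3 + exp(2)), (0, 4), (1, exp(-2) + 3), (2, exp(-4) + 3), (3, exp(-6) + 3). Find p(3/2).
(-5 + 60*exp(2) + 90*exp(4) + (3*exp(2) + 364)*exp(6))*exp(-6)/128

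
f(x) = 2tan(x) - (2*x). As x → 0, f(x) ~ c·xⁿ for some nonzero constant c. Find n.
3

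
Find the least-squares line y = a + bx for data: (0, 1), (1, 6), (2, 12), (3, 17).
a = 9/10, b = 27/5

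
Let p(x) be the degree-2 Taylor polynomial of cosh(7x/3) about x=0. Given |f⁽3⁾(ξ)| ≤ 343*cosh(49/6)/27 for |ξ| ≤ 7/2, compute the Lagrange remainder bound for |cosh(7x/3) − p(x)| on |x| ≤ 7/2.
117649*cosh(49/6)/1296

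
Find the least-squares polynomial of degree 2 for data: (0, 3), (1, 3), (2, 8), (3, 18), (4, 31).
99/35 + (-123/70)x + (31/14)x²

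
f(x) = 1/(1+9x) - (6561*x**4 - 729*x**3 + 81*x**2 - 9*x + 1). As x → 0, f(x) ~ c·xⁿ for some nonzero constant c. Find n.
5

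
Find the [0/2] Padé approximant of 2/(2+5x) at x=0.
1/(5*x/2 + 1)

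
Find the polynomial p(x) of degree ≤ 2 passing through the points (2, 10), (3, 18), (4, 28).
x**2 + 3*x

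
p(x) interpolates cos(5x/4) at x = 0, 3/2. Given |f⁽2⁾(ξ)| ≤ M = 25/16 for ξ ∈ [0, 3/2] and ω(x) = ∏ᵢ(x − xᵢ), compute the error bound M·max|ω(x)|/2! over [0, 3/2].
225/512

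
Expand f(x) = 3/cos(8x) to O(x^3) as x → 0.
3 + 96*x**2 + O(x**3)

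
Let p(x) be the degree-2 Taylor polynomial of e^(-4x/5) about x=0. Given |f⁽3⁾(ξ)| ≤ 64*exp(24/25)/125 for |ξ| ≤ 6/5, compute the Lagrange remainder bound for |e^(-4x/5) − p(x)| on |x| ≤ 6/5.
2304*exp(24/25)/15625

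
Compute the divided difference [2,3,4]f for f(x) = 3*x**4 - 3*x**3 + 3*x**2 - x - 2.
141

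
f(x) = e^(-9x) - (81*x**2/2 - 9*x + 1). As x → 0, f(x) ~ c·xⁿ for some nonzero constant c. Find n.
3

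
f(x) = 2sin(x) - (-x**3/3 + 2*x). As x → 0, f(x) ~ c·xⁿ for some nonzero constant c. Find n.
5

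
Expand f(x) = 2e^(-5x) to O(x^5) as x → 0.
2 - 10*x + 25*x**2 - 125*x**3/3 + 625*x**4/12 + O(x**5)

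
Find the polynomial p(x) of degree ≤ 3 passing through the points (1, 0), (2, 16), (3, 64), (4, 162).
3*x**3 - 2*x**2 + x - 2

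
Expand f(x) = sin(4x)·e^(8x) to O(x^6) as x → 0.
4*x + 32*x**2 + 352*x**3/3 + 256*x**4 + 5248*x**5/15 + O(x**6)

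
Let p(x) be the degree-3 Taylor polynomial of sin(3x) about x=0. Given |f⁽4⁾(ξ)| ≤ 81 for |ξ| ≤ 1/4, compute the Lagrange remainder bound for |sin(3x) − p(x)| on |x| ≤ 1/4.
27/2048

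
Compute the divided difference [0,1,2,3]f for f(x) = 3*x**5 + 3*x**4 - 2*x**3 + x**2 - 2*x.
91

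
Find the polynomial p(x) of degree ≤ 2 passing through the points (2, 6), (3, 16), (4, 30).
2*x**2 - 2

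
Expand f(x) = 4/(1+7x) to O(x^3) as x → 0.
4 - 28*x + 196*x**2 + O(x**3)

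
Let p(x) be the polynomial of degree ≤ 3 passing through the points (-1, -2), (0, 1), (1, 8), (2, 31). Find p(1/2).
13/4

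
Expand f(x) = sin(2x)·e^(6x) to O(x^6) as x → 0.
2*x + 12*x**2 + 104*x**3/3 + 64*x**4 + 1264*x**5/15 + O(x**6)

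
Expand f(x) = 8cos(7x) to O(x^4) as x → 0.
8 - 196*x**2 + O(x**4)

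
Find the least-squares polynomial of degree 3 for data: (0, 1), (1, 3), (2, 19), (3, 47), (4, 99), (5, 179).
44/63 + (85/378)x + (137/63)x² + (53/54)x³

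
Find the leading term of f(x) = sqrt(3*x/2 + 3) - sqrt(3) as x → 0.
sqrt(3)*x/4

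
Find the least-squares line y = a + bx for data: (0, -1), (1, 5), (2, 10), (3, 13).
a = -3/10, b = 47/10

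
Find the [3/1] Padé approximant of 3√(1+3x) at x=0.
(-81*x**3/64 + 81*x**2/16 + 81*x/8 + 3)/(15*x/8 + 1)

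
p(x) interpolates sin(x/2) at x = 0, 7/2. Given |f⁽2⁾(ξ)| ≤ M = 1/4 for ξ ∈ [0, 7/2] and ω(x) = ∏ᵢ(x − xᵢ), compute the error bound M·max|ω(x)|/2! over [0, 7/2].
49/128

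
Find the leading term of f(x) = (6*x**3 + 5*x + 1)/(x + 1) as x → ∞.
6*x**2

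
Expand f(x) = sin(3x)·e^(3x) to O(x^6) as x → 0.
3*x + 9*x**2 + 9*x**3 - 81*x**5/10 + O(x**6)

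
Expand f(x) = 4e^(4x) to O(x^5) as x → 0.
4 + 16*x + 32*x**2 + 128*x**3/3 + 128*x**4/3 + O(x**5)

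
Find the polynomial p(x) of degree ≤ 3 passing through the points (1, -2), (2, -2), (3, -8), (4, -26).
-x**3 + 3*x**2 - 2*x - 2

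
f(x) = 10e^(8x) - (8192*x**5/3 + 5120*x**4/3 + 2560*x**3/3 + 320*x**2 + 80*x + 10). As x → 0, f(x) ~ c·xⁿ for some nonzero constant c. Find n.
6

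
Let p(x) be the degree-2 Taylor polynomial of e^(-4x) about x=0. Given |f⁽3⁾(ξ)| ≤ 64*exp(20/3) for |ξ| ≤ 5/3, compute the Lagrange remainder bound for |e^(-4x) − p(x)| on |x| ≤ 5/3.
4000*exp(20/3)/81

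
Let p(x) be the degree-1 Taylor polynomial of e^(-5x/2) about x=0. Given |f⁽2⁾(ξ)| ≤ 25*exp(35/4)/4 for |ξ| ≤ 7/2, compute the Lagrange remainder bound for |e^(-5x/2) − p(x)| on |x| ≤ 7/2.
1225*exp(35/4)/32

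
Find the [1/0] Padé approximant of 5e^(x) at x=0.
5*x + 5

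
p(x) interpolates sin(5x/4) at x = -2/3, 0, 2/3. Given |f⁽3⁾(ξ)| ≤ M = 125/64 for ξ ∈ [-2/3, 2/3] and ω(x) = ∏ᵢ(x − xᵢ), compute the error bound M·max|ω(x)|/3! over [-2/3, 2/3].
125*sqrt(3)/5832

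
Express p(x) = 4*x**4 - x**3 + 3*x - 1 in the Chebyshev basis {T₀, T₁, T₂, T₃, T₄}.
(1/2)T₀ + (9/4)T₁ + (2)T₂ + (-1/4)T₃ + (1/2)T₄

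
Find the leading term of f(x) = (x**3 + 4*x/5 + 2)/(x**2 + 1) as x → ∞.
x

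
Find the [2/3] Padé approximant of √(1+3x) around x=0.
(63*x**2/16 + 21*x/5 + 1)/(-27*x**3/160 + 81*x**2/80 + 27*x/10 + 1)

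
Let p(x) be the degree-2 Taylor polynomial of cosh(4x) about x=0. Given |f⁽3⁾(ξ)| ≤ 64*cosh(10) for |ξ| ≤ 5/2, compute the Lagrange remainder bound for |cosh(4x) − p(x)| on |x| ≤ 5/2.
500*cosh(10)/3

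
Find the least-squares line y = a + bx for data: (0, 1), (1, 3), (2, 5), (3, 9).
a = 3/5, b = 13/5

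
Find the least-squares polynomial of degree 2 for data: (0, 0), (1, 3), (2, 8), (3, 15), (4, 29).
3/7 + (1/7)x + (12/7)x²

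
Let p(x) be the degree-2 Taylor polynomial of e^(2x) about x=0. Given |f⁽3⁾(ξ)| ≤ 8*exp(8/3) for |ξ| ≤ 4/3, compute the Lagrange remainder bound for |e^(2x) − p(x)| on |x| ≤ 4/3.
256*exp(8/3)/81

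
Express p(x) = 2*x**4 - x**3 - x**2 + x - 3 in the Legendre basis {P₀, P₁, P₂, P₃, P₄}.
(-44/15)P₀ + (2/5)P₁ + (10/21)P₂ + (-2/5)P₃ + (16/35)P₄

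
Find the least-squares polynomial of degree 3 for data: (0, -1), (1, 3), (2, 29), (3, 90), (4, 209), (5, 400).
-10/9 + (86/189)x + (299/252)x² + (319/108)x³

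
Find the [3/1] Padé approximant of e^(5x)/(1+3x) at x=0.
(-20375*x**3/192 - 425*x**2/16 - 465*x/32 + 1)/(1 - 529*x/32)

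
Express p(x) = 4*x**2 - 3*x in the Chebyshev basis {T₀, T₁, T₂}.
(2)T₀ + (-3)T₁ + (2)T₂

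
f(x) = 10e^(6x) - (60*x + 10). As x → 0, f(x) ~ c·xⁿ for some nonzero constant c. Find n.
2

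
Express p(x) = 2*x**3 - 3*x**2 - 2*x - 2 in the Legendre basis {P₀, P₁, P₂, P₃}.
(-3)P₀ + (-4/5)P₁ + (-2)P₂ + (4/5)P₃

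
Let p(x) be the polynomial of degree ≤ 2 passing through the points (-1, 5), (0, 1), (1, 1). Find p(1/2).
1/2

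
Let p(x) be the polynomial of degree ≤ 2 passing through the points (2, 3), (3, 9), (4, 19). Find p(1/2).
3/2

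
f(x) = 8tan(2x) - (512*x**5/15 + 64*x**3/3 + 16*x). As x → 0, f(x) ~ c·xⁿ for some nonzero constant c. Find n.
7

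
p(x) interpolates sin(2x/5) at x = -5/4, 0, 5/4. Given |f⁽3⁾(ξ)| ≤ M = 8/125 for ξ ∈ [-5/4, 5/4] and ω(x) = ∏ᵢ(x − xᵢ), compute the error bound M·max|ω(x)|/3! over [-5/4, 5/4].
sqrt(3)/216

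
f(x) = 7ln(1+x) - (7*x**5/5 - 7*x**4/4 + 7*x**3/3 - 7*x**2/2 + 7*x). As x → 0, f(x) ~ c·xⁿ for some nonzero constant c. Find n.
6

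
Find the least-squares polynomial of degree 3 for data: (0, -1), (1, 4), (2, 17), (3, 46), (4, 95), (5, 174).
-65/63 + (607/189)x + (89/126)x² + (61/54)x³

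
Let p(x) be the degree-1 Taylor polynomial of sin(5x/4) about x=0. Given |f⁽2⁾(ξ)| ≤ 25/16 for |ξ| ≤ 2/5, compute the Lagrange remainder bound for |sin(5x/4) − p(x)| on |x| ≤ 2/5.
1/8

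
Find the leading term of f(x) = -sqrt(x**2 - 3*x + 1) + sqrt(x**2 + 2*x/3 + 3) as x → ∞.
11/6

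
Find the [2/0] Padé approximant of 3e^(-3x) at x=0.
27*x**2/2 - 9*x + 3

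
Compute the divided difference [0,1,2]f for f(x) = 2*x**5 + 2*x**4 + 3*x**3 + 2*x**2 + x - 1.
55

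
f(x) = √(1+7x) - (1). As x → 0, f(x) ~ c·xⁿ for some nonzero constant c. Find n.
1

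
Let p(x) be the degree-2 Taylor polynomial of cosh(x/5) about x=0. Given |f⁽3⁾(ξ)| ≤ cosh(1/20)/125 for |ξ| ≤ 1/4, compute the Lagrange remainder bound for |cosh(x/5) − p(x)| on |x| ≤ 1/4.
cosh(1/20)/48000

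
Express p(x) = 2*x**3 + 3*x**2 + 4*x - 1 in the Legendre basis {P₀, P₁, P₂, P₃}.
(26/5)P₁ + (2)P₂ + (4/5)P₃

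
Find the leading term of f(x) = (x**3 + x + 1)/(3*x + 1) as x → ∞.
x**2/3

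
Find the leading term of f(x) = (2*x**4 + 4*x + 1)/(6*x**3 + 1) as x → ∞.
x/3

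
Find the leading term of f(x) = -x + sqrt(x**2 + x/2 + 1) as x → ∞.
1/4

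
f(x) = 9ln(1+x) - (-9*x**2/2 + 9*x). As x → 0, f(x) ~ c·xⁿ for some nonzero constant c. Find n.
3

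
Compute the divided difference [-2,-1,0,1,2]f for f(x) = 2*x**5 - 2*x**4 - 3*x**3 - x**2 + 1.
-2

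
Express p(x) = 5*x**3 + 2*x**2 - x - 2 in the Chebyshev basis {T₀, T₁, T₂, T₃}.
-T₀ + (11/4)T₁ + T₂ + (5/4)T₃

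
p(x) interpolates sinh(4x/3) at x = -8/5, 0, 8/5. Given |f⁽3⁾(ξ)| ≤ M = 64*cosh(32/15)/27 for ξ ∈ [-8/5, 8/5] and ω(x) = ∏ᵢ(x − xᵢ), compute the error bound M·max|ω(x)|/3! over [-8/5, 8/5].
32768*sqrt(3)*cosh(32/15)/91125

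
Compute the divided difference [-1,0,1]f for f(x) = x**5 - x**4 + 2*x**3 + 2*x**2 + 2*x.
1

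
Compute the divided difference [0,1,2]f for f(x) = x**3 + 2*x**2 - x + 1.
5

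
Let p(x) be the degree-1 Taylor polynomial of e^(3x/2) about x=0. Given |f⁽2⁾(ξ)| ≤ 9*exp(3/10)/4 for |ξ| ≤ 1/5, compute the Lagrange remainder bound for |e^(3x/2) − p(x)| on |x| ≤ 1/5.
9*exp(3/10)/200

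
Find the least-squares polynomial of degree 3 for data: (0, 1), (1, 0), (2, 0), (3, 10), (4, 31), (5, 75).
61/63 + (7/27)x + (-587/252)x² + (113/108)x³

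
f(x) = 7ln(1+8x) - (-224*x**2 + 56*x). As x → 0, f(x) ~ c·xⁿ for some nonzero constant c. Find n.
3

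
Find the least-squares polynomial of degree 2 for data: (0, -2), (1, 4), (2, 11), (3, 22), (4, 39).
-52/35 + (18/7)x + (13/7)x²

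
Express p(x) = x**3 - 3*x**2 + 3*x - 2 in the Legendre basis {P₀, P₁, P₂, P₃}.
(-3)P₀ + (18/5)P₁ + (-2)P₂ + (2/5)P₃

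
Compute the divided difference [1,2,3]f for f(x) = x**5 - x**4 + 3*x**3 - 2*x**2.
81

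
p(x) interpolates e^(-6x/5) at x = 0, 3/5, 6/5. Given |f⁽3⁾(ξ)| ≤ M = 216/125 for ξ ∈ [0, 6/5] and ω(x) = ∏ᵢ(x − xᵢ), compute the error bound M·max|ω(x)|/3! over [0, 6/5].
216*sqrt(3)/15625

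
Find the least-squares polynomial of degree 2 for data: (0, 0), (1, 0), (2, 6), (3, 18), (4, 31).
-3/7 + (-8/7)x + (16/7)x²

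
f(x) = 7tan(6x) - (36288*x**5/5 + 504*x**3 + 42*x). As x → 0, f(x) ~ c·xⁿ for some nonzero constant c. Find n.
7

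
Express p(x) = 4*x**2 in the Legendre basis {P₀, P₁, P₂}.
(4/3)P₀ + (8/3)P₂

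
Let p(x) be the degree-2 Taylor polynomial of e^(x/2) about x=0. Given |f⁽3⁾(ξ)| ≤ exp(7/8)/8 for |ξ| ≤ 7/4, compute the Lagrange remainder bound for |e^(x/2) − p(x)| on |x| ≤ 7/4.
343*exp(7/8)/3072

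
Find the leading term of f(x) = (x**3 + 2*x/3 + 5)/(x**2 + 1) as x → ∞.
x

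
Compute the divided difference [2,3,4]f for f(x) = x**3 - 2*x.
9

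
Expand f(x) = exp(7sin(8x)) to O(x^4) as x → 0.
1 + 56*x + 1568*x**2 + 28672*x**3 + O(x**4)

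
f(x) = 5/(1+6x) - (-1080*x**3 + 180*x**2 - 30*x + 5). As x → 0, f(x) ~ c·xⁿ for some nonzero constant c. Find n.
4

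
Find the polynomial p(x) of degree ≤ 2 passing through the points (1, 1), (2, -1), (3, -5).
-x**2 + x + 1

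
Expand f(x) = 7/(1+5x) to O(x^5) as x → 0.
7 - 35*x + 175*x**2 - 875*x**3 + 4375*x**4 + O(x**5)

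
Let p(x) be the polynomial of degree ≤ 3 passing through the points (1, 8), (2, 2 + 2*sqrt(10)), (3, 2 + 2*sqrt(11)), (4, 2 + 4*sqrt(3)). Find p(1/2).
-35*sqrt(10)/8 - 5*sqrt(3)/4 + 21*sqrt(11)/8 + 121/8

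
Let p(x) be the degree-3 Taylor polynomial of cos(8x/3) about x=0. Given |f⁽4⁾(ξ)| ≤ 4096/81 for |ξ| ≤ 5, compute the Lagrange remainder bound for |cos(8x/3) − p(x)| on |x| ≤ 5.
320000/243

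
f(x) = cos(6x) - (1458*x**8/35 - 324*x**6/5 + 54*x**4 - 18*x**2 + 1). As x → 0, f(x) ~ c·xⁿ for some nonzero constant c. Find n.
10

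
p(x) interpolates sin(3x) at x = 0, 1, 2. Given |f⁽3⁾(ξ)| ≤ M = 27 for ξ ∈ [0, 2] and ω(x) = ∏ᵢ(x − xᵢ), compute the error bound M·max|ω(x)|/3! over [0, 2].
sqrt(3)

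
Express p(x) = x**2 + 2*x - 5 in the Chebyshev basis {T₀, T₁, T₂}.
(-9/2)T₀ + (2)T₁ + (1/2)T₂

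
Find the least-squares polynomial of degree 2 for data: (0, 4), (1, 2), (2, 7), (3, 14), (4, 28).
27/7 + (-26/7)x + (17/7)x²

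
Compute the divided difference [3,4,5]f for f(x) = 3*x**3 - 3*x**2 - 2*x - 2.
33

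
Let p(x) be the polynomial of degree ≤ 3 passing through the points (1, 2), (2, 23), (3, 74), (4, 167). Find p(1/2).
-1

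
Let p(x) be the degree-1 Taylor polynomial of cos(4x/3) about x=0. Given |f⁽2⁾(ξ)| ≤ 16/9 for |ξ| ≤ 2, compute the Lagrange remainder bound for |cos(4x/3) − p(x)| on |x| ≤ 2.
32/9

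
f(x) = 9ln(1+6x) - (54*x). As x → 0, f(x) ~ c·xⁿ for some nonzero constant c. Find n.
2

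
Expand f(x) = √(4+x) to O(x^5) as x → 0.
2 + x/4 - x**2/64 + x**3/512 - 5*x**4/16384 + O(x**5)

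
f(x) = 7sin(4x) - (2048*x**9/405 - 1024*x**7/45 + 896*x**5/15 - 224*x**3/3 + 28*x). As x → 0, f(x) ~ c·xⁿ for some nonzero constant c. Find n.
11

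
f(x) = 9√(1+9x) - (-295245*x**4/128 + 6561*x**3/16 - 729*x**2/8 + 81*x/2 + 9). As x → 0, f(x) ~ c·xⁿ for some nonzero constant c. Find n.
5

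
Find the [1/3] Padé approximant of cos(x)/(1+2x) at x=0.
(1 - 5*x/24)/(43*x**3/48 + x**2/12 + 43*x/24 + 1)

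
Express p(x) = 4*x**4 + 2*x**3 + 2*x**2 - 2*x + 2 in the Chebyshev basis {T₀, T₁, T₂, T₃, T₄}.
(9/2)T₀ + (-1/2)T₁ + (3)T₂ + (1/2)T₃ + (1/2)T₄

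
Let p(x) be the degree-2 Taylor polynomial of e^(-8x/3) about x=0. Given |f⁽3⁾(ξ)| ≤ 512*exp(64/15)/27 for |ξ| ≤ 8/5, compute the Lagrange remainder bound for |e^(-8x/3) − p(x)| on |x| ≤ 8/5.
131072*exp(64/15)/10125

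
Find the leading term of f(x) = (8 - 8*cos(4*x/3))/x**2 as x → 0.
64/9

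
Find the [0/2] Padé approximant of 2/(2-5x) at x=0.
1/(1 - 5*x/2)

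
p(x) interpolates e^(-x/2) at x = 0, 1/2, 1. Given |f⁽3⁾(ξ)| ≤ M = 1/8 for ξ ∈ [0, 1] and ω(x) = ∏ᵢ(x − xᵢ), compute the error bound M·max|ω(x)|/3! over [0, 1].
sqrt(3)/1728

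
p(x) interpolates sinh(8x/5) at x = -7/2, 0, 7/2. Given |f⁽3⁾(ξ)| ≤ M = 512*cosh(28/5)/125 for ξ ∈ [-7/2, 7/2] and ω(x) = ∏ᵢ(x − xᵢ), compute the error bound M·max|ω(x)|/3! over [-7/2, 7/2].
21952*sqrt(3)*cosh(28/5)/3375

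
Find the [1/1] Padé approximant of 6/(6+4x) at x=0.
1/(2*x/3 + 1)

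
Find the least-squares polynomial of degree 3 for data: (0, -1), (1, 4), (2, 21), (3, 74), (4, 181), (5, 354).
-4/7 + (19/14)x + (-15/14)x² + (3)x³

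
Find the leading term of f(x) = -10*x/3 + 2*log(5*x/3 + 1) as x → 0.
-25*x**2/9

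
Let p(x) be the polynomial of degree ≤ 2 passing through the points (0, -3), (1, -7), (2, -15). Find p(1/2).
-9/2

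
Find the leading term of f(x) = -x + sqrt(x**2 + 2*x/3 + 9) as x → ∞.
1/3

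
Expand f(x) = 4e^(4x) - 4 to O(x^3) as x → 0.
16*x + 32*x**2 + O(x**3)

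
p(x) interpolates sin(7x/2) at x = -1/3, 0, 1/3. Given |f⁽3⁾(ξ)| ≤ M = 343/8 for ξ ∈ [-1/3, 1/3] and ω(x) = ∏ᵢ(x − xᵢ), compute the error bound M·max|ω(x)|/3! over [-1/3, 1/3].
343*sqrt(3)/5832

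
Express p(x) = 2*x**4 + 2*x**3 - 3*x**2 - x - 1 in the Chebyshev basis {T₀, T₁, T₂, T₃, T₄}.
(-7/4)T₀ + (1/2)T₁ + (-1/2)T₂ + (1/2)T₃ + (1/4)T₄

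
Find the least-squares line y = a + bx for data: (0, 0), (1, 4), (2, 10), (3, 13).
a = 0, b = 9/2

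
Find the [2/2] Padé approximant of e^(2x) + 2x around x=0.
(5*x**2/3 + 4*x + 1)/(1 - x**2/3)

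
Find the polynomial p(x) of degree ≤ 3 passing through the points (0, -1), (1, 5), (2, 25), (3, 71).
2*x**3 + x**2 + 3*x - 1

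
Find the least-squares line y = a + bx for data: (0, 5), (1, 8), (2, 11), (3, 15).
a = 24/5, b = 33/10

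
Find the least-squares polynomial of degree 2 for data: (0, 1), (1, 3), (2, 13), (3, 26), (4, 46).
27/35 + (11/70)x + (39/14)x²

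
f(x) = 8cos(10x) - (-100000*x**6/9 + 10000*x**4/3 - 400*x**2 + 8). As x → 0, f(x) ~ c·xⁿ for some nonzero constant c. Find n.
8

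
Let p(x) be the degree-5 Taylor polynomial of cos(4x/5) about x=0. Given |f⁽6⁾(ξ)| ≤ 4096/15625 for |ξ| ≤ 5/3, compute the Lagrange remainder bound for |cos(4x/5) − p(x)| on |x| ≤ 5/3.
256/32805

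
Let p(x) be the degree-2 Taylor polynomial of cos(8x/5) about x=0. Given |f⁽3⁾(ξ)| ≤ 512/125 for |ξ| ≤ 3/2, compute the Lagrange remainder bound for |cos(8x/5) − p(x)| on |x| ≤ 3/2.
288/125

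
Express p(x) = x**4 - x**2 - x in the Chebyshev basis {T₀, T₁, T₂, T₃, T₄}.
(-1/8)T₀ - T₁ + (1/8)T₄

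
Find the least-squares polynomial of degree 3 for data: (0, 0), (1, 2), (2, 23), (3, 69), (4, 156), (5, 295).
-5/21 + (-19/18)x + (181/84)x² + (71/36)x³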